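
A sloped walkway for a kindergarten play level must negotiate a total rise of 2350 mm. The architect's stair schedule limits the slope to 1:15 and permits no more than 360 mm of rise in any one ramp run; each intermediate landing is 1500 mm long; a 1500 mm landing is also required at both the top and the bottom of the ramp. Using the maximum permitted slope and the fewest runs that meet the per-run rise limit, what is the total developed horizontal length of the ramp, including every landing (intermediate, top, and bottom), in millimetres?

2350 / 360 = 6.53, so 7 ramp runs are needed. That means 6 intermediate landings.
Horizontal run for 2350 mm of rise at 1:15 is 2350 × 15 = 35250 mm.
6 intermediate landings contribute 6 × 1500 = 9000 mm.
Top and bottom landings: 2 × 1500 = 3000 mm.
Total = 35250 + 9000 + 3000 = 47250 mm.

47250 mm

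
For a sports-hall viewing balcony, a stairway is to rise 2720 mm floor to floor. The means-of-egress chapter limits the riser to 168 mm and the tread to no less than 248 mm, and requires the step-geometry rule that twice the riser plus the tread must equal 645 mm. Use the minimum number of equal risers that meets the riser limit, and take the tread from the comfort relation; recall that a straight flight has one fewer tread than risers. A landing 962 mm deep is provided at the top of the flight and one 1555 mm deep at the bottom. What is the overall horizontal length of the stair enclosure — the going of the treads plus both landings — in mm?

7717 mm

⌈2720/168⌉ = 17 risers.
Each riser is 2720/17 = 160 mm (≤ 168 mm).
Tread T = 645 − 2 × 160 = 325 mm (≥ 248 mm).
17 risers give 16 treads; going = 16 × 325 = 5200 mm.
Add landings: 5200 + 962 + 1555 = 7717 mm.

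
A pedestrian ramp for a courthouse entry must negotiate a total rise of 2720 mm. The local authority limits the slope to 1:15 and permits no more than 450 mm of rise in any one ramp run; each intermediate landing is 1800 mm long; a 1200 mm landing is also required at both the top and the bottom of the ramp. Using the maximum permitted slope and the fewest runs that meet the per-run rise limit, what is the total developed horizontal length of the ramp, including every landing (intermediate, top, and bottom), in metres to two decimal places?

54.00 m

At most 450 each: 2720/450 = 6.04, giving 7 ramp runs. That means 6 intermediate landings.
Horizontal run for 2720 mm of rise at 1:15 is 2720 × 15 = 40800 mm.
Intermediate landings: 6 × 1800 = 10800 mm.
Top and bottom landings: 2 × 1200 = 2400 mm.
Total = 40800 + 10800 + 2400 = 54000 mm.
= 54.00 m.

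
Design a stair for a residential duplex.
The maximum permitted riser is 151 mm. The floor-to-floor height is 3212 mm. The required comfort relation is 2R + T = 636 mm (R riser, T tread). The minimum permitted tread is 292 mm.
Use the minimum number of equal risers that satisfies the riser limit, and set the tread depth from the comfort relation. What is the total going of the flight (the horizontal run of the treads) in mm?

At most 151 each: 3212/151 = 21.27, giving 22 risers.
Riser R = 3212 / 22 = 146 mm, within the 151 mm limit.
From 2R + T = 636: T = 636 − 292 = 344 mm.
22 risers give 21 treads; going = 21 × 344 = 7224 mm.

7224 mm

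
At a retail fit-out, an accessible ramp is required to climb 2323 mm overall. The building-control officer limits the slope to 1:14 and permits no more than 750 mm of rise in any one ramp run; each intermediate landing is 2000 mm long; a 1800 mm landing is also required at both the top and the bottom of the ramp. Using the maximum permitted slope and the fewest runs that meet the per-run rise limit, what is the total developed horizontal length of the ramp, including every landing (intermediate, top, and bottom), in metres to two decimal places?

42.12 m

2323 / 750 = 3.097 → round up to 4 ramp runs. That means 3 intermediate landings.
Horizontal run for 2323 mm of rise at 1:14 is 2323 × 14 = 32522 mm.
3 intermediate landings contribute 3 × 2000 = 6000 mm.
Top and bottom landings: 2 × 1800 = 3600 mm.
Total = 32522 + 6000 + 3600 = 42122 mm.
= 42.12 m.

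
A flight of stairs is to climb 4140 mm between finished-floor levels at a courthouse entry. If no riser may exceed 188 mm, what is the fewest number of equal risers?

⌈4140/188⌉ = 23 risers.

23 risers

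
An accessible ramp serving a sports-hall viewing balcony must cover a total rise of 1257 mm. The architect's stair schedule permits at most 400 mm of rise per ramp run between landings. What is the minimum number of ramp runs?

4 runs

⌈1257/400⌉ = 4 ramp runs.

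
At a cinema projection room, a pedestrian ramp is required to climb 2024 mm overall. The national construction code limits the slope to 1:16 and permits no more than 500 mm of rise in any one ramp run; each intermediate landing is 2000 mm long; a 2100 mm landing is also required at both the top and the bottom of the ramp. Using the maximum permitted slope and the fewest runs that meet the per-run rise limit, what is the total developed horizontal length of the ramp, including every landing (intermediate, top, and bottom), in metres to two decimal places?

At most 500 each: 2024/500 = 4.05, giving 5 ramp runs. That means 4 intermediate landings.
Horizontal run for 2024 mm of rise at 1:16 is 2024 × 16 = 32384 mm.
4 intermediate landings contribute 4 × 2000 = 8000 mm.
Top and bottom landings: 2 × 2100 = 4200 mm.
Total = 32384 + 8000 + 4200 = 44584 mm.
= 44.58 m.

44.58 m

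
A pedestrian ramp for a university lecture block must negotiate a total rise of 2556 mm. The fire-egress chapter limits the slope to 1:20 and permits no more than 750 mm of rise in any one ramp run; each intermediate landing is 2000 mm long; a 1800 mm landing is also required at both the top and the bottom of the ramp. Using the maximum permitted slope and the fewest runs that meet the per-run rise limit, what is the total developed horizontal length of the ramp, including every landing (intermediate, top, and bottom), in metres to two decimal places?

⌈2556/750⌉ = 4 ramp runs. That means 3 intermediate landings.
Ramp run (horizontal) at 1:20: 2556 × 20 = 51120 mm.
Intermediate landings: 3 × 2000 = 6000 mm.
Top and bottom landings: 2 × 1800 = 3600 mm.
Total = 51120 + 6000 + 3600 = 60720 mm.
= 60.72 m.

60.72 m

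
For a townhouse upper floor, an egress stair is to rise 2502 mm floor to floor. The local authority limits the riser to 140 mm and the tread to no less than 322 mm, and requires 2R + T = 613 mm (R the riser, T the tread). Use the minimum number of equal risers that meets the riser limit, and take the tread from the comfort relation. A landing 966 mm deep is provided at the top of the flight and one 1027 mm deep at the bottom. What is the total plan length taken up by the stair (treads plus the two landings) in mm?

2502 / 140 = 17.87, so 18 risers are needed.
Each riser is 2502/18 = 139 mm (≤ 140 mm).
T = 613 − 2·139 = 335 mm, which satisfies the 322 mm minimum.
18 risers give 17 treads; going = 17 × 335 = 5695 mm.
Enclosure = 5695 + 966 + 1027 = 7688 mm.

7688 mm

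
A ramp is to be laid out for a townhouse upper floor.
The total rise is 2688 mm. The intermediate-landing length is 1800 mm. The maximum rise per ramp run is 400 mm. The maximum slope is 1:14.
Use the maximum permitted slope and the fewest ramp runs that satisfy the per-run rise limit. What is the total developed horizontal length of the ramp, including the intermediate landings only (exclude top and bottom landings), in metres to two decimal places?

At most 400 each: 2688/400 = 6.72, giving 7 ramp runs. That means 6 intermediate landings.
Horizontal run for 2688 mm of rise at 1:14 is 2688 × 14 = 37632 mm.
Intermediate landings: 6 × 1800 = 10800 mm.
Developed length = 37632 + 10800 = 48432 mm.
= 48.43 m.

48.43 m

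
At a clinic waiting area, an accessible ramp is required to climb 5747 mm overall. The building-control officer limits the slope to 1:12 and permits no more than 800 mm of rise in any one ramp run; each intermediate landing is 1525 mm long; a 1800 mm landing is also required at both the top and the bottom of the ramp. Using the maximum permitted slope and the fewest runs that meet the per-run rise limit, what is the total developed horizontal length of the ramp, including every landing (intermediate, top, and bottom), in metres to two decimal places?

⌈5747/800⌉ = 8 ramp runs. That means 7 intermediate landings.
Horizontal run for 5747 mm of rise at 1:12 is 5747 × 12 = 68964 mm.
Intermediate landings: 7 × 1525 = 10675 mm.
Top and bottom landings: 2 × 1800 = 3600 mm.
Total = 68964 + 10675 + 3600 = 83239 mm.
= 83.24 m.

83.24 m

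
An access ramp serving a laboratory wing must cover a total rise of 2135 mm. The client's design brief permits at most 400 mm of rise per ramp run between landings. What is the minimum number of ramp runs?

⌈2135/400⌉ = 6 ramp runs.

6 runs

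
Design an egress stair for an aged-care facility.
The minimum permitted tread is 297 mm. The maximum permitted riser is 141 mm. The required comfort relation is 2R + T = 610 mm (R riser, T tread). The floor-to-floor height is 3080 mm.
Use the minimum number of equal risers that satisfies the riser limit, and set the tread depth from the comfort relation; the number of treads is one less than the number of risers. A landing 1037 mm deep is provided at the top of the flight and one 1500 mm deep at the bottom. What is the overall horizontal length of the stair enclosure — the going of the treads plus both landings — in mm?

9467 mm

⌈3080/141⌉ = 22 risers.
R = 3080 ÷ 22 = 140 mm.
From 2R + T = 610: T = 610 − 280 = 330 mm.
Going = (22 − 1) × 330 = 6930 mm.
Enclosure = 6930 + 1037 + 1500 = 9467 mm.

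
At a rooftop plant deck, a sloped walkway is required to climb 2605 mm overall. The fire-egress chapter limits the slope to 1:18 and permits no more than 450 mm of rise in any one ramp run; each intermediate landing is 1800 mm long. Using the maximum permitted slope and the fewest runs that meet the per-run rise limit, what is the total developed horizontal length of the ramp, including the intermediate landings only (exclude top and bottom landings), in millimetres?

2605 / 450 = 5.79, so 6 ramp runs are needed. That means 5 intermediate landings.
Horizontal run for 2605 mm of rise at 1:18 is 2605 × 18 = 46890 mm.
Intermediate landings: 5 × 1800 = 9000 mm.
Developed length = 46890 + 9000 = 55890 mm.

55890 mm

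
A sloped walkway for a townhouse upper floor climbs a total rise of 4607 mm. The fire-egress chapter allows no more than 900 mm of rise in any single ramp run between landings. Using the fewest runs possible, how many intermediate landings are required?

4607 / 900 = 5.119 → round up to 6 ramp runs.
6 runs are separated by 5 intermediate landings.

5 intermediate landings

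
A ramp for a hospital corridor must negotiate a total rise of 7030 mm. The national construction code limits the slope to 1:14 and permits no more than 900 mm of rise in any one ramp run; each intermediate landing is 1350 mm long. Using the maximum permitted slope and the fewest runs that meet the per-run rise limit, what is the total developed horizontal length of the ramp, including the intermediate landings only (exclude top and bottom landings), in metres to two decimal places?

⌈7030/900⌉ = 8 ramp runs. That means 7 intermediate landings.
Ramp run (horizontal) at 1:14: 7030 × 14 = 98420 mm.
Intermediate landings: 7 × 1350 = 9450 mm.
Developed length = 98420 + 9450 = 107870 mm.
= 107.87 m.

107.87 m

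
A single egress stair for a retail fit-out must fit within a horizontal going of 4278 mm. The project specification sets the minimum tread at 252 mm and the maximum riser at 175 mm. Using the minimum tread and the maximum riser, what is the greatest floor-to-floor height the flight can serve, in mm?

2975 mm

Treads that fit: ⌊4278 / 252⌋ = 16.
Risers = treads + 1 = 17.
Maximum height = 17 × 175 = 2975 mm.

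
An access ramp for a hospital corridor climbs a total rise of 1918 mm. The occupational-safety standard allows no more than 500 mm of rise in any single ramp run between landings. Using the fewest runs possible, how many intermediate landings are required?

1918 / 500 = 3.836 → round up to 4 ramp runs.
4 runs are separated by 3 intermediate landings.

3 intermediate landings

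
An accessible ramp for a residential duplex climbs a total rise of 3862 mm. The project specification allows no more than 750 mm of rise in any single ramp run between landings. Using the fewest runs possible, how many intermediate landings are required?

5 intermediate landings

At most 750 each: 3862/750 = 5.15, giving 6 ramp runs.
6 runs are separated by 5 intermediate landings.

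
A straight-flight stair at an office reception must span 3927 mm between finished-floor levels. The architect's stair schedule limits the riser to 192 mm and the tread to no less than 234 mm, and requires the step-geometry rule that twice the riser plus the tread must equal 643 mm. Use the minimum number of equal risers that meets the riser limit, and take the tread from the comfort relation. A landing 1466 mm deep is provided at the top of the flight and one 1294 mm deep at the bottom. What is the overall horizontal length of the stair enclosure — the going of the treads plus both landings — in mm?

3927 / 192 = 20.453 → round up to 21 risers.
R = 3927 ÷ 21 = 187 mm.
T = 643 − 2·187 = 269 mm, which satisfies the 234 mm minimum.
Treads = 21 − 1 = 20; going = 20 × 269 = 5380 mm.
Enclosure = 5380 + 1466 + 1294 = 8140 mm.

8140 mm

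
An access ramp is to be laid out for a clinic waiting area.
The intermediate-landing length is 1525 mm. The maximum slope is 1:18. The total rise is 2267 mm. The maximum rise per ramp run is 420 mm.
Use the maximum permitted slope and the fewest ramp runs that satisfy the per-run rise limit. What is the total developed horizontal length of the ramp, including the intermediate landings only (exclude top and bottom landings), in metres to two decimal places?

48.43 m

At most 420 each: 2267/420 = 5.40, giving 6 ramp runs. That means 5 intermediate landings.
Horizontal run for 2267 mm of rise at 1:18 is 2267 × 18 = 40806 mm.
5 intermediate landings contribute 5 × 1525 = 7625 mm.
Total developed length = 40806 + 7625 = 48431 mm.
= 48.43 m.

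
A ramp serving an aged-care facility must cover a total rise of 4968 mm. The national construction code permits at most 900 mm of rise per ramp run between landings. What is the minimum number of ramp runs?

4968 / 900 = 5.52, so 6 ramp runs are needed.

6 runs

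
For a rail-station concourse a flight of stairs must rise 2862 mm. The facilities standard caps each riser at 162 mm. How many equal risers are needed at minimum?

2862 / 162 = 17.667 → round up to 18 risers.

18 risers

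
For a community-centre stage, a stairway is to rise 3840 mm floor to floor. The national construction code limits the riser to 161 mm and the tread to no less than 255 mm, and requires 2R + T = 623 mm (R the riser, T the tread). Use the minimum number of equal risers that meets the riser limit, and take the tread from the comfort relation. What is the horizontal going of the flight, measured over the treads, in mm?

At most 161 each: 3840/161 = 23.85, giving 24 risers.
Riser R = 3840 / 24 = 160 mm, within the 161 mm limit.
From 2R + T = 623: T = 623 − 320 = 303 mm.
Going = (24 − 1) × 303 = 6969 mm.

6969 mm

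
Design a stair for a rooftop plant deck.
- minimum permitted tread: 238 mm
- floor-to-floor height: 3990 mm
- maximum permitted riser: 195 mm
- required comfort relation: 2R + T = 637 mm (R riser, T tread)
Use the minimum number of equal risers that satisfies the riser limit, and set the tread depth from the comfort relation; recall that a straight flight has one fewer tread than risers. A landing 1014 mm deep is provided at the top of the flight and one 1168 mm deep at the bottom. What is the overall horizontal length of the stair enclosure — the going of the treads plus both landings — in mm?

3990 / 195 = 20.46, so 21 risers are needed.
R = 3990 ÷ 21 = 190 mm.
Tread T = 637 − 2 × 190 = 257 mm (≥ 238 mm).
21 risers give 20 treads; going = 20 × 257 = 5140 mm.
Enclosure = 5140 + 1014 + 1168 = 7322 mm.

7322 mm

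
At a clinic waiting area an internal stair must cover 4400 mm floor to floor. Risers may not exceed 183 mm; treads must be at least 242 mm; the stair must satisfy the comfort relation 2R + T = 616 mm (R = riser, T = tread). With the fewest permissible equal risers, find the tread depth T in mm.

4400 / 183 = 24.04, so 25 risers are needed.
Each riser is 4400/25 = 176 mm (≤ 183 mm).
T = 616 − 2·176 = 264 mm, which satisfies the 242 mm minimum.

264 mm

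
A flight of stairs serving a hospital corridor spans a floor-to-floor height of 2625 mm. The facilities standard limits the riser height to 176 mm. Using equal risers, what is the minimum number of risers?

15 risers

2625 / 176 = 14.91, so 15 risers are needed.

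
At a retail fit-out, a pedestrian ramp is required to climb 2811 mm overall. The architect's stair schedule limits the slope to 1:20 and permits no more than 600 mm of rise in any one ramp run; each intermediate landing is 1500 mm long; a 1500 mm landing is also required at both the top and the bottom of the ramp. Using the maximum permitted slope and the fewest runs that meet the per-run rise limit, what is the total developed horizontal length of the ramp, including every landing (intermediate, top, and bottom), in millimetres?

2811 / 600 = 4.685 → round up to 5 ramp runs. That means 4 intermediate landings.
Ramp run (horizontal) at 1:20: 2811 × 20 = 56220 mm.
4 intermediate landings contribute 4 × 1500 = 6000 mm.
Top and bottom landings: 2 × 1500 = 3000 mm.
Total = 56220 + 6000 + 3000 = 65220 mm.

65220 mm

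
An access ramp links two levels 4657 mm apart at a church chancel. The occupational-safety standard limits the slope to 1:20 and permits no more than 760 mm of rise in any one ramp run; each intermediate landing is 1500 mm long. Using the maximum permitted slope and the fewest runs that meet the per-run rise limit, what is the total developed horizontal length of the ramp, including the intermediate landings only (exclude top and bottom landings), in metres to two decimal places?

102.14 m

At most 760 each: 4657/760 = 6.13, giving 7 ramp runs. That means 6 intermediate landings.
Ramp run (horizontal) at 1:20: 4657 × 20 = 93140 mm.
6 intermediate landings contribute 6 × 1500 = 9000 mm.
Developed length = 93140 + 9000 = 102140 mm.
= 102.14 m.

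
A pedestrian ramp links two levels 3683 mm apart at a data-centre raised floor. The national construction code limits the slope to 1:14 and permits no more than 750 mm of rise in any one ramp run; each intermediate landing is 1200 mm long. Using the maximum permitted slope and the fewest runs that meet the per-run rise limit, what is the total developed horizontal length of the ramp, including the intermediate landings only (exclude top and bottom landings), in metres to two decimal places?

56.36 m

At most 750 each: 3683/750 = 4.91, giving 5 ramp runs. That means 4 intermediate landings.
Ramp run (horizontal) at 1:14: 3683 × 14 = 51562 mm.
Intermediate landings: 4 × 1200 = 4800 mm.
Total developed length = 51562 + 4800 = 56362 mm.
= 56.36 m.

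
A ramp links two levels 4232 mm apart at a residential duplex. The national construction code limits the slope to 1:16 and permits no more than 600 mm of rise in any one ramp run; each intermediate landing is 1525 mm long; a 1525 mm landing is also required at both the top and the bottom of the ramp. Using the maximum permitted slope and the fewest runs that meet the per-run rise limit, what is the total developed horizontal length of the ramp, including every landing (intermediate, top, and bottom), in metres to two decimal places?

4232 / 600 = 7.05, so 8 ramp runs are needed. That means 7 intermediate landings.
Ramp run (horizontal) at 1:16: 4232 × 16 = 67712 mm.
Intermediate landings: 7 × 1525 = 10675 mm.
Top and bottom landings: 2 × 1525 = 3050 mm.
Total = 67712 + 10675 + 3050 = 81437 mm.
= 81.44 m.

81.44 m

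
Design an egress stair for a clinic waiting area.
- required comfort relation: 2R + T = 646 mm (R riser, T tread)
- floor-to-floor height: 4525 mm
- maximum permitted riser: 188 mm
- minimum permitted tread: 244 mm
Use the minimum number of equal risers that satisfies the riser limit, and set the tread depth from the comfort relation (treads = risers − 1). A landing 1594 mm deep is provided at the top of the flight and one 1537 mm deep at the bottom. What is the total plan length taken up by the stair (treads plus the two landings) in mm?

9947 mm

4525 / 188 = 24.069 → round up to 25 risers.
Riser R = 4525 / 25 = 181 mm, within the 188 mm limit.
T = 646 − 2·181 = 284 mm, which satisfies the 244 mm minimum.
Going = (25 − 1) × 284 = 6816 mm.
Enclosure = 6816 + 1594 + 1537 = 9947 mm.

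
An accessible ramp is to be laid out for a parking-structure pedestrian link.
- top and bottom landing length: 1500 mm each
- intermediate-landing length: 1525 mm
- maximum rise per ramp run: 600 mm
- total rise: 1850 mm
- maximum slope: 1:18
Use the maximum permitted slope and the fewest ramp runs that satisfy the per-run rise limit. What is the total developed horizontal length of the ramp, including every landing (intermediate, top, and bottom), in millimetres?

At most 600 each: 1850/600 = 3.08, giving 4 ramp runs. That means 3 intermediate landings.
Horizontal run for 1850 mm of rise at 1:18 is 1850 × 18 = 33300 mm.
3 intermediate landings contribute 3 × 1525 = 4575 mm.
Top and bottom landings: 2 × 1500 = 3000 mm.
Total = 33300 + 4575 + 3000 = 40875 mm.

40875 mm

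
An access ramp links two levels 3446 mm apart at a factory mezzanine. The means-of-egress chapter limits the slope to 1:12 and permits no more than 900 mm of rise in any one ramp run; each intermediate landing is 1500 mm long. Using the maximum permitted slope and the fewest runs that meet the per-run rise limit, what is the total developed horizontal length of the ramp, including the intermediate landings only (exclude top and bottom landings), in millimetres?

3446 / 900 = 3.83, so 4 ramp runs are needed. That means 3 intermediate landings.
Horizontal run for 3446 mm of rise at 1:12 is 3446 × 12 = 41352 mm.
3 intermediate landings contribute 3 × 1500 = 4500 mm.
Developed length = 41352 + 4500 = 45852 mm.

45852 mm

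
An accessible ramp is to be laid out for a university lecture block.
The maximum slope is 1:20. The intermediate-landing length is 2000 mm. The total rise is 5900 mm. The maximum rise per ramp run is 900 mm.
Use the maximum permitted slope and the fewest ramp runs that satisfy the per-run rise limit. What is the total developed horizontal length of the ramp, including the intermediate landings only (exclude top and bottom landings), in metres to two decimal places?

5900 / 900 = 6.556 → round up to 7 ramp runs. That means 6 intermediate landings.
Ramp run (horizontal) at 1:20: 5900 × 20 = 118000 mm.
Intermediate landings: 6 × 2000 = 12000 mm.
Total developed length = 118000 + 12000 = 130000 mm.
= 130.00 m.

130.00 m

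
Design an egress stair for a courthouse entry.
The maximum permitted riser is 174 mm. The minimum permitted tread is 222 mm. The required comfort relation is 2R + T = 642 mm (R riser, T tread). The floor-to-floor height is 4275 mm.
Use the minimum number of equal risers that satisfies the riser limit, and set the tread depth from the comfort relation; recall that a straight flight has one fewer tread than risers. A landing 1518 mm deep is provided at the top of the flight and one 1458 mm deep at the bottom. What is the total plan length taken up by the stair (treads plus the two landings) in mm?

4275 / 174 = 24.569 → round up to 25 risers.
Riser R = 4275 / 25 = 171 mm, within the 174 mm limit.
From 2R + T = 642: T = 642 − 342 = 300 mm.
Going = (25 − 1) × 300 = 7200 mm.
Add landings: 7200 + 1518 + 1458 = 10176 mm.

10176 mm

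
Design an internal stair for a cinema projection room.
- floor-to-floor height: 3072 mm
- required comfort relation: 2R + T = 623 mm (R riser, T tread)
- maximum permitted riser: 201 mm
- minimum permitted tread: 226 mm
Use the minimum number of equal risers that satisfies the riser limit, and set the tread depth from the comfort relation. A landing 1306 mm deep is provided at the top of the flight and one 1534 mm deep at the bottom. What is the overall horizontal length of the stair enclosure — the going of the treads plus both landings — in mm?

6425 mm

3072 / 201 = 15.284 → round up to 16 risers.
Each riser is 3072/16 = 192 mm (≤ 201 mm).
Tread T = 623 − 2 × 192 = 239 mm (≥ 226 mm).
16 risers give 15 treads; going = 15 × 239 = 3585 mm.
Add landings: 3585 + 1306 + 1534 = 6425 mm.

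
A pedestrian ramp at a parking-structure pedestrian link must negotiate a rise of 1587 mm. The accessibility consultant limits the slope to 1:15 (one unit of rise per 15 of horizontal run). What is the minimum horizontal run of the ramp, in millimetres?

23805 mm

Run = rise × 15 = 1587 × 15 = 23805 mm.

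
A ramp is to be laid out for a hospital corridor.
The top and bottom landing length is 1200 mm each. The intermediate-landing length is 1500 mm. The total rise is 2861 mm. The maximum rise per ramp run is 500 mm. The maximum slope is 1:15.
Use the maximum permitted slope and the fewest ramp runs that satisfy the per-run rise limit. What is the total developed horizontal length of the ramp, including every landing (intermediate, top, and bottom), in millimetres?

2861 / 500 = 5.722 → round up to 6 ramp runs. That means 5 intermediate landings.
Horizontal run for 2861 mm of rise at 1:15 is 2861 × 15 = 42915 mm.
Intermediate landings: 5 × 1500 = 7500 mm.
Top and bottom landings: 2 × 1200 = 2400 mm.
Total = 42915 + 7500 + 2400 = 52815 mm.

52815 mm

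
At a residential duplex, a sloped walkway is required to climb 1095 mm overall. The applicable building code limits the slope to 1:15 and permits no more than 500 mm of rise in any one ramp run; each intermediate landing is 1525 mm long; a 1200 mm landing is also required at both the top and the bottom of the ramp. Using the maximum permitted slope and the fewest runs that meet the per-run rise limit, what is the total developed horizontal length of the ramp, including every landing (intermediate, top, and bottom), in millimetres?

21875 mm

1095 / 500 = 2.19, so 3 ramp runs are needed. That means 2 intermediate landings.
Ramp run (horizontal) at 1:15: 1095 × 15 = 16425 mm.
2 intermediate landings contribute 2 × 1525 = 3050 mm.
Top and bottom landings: 2 × 1200 = 2400 mm.
Total = 16425 + 3050 + 2400 = 21875 mm.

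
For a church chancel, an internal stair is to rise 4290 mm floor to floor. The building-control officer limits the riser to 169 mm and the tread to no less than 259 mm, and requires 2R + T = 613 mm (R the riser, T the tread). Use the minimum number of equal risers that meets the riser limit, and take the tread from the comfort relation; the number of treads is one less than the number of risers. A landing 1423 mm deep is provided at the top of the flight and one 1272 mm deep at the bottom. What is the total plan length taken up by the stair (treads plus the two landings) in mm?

9770 mm

At most 169 each: 4290/169 = 25.38, giving 26 risers.
Each riser is 4290/26 = 165 mm (≤ 169 mm).
From 2R + T = 613: T = 613 − 330 = 283 mm.
Going = (26 − 1) × 283 = 7075 mm.
Enclosure = 7075 + 1423 + 1272 = 9770 mm.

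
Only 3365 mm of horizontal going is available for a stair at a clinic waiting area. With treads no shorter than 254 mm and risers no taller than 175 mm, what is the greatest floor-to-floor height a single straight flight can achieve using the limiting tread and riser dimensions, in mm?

2450 mm

Treads that fit: ⌊3365 / 254⌋ = 13.
Risers = treads + 1 = 14.
Maximum height = 14 × 175 = 2450 mm.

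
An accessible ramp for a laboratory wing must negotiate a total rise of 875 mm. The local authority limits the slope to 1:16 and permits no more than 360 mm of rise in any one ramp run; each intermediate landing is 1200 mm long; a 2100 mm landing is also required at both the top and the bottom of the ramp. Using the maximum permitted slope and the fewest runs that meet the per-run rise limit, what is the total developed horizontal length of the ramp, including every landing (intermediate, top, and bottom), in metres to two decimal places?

20.60 m

875 / 360 = 2.43, so 3 ramp runs are needed. That means 2 intermediate landings.
Ramp run (horizontal) at 1:16: 875 × 16 = 14000 mm.
2 intermediate landings contribute 2 × 1200 = 2400 mm.
Top and bottom landings: 2 × 2100 = 4200 mm.
Total = 14000 + 2400 + 4200 = 20600 mm.
= 20.60 m.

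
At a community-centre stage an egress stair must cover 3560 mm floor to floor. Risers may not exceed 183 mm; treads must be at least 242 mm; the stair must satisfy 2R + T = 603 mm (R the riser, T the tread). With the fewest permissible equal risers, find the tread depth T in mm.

At most 183 each: 3560/183 = 19.45, giving 20 risers.
R = 3560 ÷ 20 = 178 mm.
From 2R + T = 603: T = 603 − 356 = 247 mm.

247 mm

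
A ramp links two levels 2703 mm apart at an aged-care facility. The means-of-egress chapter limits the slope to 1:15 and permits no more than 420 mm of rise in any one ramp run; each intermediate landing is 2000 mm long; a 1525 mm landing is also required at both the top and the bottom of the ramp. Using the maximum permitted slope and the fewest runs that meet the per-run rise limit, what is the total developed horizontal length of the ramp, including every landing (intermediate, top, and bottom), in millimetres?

⌈2703/420⌉ = 7 ramp runs. That means 6 intermediate landings.
Ramp run (horizontal) at 1:15: 2703 × 15 = 40545 mm.
6 intermediate landings contribute 6 × 2000 = 12000 mm.
Top and bottom landings: 2 × 1525 = 3050 mm.
Total = 40545 + 12000 + 3050 = 55595 mm.

55595 mm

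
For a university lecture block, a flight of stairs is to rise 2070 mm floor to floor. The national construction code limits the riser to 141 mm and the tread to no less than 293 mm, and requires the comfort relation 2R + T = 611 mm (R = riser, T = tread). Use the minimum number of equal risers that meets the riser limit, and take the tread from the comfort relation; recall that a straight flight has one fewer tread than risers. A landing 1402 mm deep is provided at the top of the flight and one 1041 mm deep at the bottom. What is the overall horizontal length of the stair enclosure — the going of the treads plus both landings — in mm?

2070 / 141 = 14.68, so 15 risers are needed.
R = 2070 ÷ 15 = 138 mm.
From 2R + T = 611: T = 611 − 276 = 335 mm.
Treads = 15 − 1 = 14; going = 14 × 335 = 4690 mm.
Add landings: 4690 + 1402 + 1041 = 7133 mm.

7133 mm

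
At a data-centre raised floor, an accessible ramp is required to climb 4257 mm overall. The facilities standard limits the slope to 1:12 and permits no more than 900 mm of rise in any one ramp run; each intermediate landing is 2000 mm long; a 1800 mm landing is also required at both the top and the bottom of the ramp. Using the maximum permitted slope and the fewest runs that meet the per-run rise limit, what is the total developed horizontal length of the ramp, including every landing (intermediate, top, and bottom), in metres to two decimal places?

At most 900 each: 4257/900 = 4.73, giving 5 ramp runs. That means 4 intermediate landings.
Horizontal run for 4257 mm of rise at 1:12 is 4257 × 12 = 51084 mm.
Intermediate landings: 4 × 2000 = 8000 mm.
Top and bottom landings: 2 × 1800 = 3600 mm.
Total = 51084 + 8000 + 3600 = 62684 mm.
= 62.68 m.

62.68 m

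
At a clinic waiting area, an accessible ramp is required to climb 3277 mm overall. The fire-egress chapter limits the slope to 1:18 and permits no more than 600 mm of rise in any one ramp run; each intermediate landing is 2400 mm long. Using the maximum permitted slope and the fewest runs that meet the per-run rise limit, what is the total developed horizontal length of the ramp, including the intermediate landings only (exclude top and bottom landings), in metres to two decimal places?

70.99 m

At most 600 each: 3277/600 = 5.46, giving 6 ramp runs. That means 5 intermediate landings.
Horizontal run for 3277 mm of rise at 1:18 is 3277 × 18 = 58986 mm.
5 intermediate landings contribute 5 × 2400 = 12000 mm.
Developed length = 58986 + 12000 = 70986 mm.
= 70.99 m.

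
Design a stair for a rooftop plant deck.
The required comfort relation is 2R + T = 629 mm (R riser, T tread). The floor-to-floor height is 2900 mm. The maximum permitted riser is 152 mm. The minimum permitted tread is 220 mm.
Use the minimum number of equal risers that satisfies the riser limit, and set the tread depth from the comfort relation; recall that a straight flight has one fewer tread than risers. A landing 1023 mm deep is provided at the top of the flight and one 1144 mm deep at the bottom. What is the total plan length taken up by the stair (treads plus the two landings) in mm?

⌈2900/152⌉ = 20 risers.
Riser R = 2900 / 20 = 145 mm, within the 152 mm limit.
T = 629 − 2·145 = 339 mm, which satisfies the 220 mm minimum.
Treads = 20 − 1 = 19; going = 19 × 339 = 6441 mm.
Enclosure = 6441 + 1023 + 1144 = 8608 mm.

8608 mm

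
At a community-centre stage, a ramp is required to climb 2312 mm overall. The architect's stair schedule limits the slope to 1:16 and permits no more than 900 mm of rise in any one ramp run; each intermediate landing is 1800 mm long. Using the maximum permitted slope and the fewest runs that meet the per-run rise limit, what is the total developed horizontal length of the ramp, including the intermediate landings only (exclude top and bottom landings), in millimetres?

⌈2312/900⌉ = 3 ramp runs. That means 2 intermediate landings.
Ramp run (horizontal) at 1:16: 2312 × 16 = 36992 mm.
2 intermediate landings contribute 2 × 1800 = 3600 mm.
Developed length = 36992 + 3600 = 40592 mm.

40592 mm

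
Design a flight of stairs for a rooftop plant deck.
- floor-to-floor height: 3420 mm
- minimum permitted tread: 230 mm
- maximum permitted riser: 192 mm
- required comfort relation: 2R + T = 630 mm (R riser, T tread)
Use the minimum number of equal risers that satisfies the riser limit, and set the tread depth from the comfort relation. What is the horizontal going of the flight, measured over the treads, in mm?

At most 192 each: 3420/192 = 17.81, giving 18 risers.
R = 3420 ÷ 18 = 190 mm.
From 2R + T = 630: T = 630 − 380 = 250 mm.
18 risers give 17 treads; going = 17 × 250 = 4250 mm.

4250 mm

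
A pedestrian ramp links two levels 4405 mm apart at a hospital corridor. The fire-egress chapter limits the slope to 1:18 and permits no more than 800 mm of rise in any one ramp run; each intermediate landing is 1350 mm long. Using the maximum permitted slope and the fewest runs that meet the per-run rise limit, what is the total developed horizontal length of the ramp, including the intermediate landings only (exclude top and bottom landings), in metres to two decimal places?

86.04 m

⌈4405/800⌉ = 6 ramp runs. That means 5 intermediate landings.
Ramp run (horizontal) at 1:18: 4405 × 18 = 79290 mm.
Intermediate landings: 5 × 1350 = 6750 mm.
Developed length = 79290 + 6750 = 86040 mm.
= 86.04 m.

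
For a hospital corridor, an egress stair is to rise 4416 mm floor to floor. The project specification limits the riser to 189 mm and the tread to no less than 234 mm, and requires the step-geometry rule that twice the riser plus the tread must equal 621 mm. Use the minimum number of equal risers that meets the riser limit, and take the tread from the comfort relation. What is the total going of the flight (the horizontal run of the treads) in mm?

4416 / 189 = 23.365 → round up to 24 risers.
R = 4416 ÷ 24 = 184 mm.
From 2R + T = 621: T = 621 − 368 = 253 mm.
Treads = 24 − 1 = 23; going = 23 × 253 = 5819 mm.

5819 mm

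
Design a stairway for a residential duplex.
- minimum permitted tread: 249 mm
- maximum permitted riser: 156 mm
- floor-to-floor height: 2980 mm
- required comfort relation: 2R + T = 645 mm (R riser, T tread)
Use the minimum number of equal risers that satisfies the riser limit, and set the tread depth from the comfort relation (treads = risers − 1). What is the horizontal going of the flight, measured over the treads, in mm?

6593 mm

At most 156 each: 2980/156 = 19.10, giving 20 risers.
Each riser is 2980/20 = 149 mm (≤ 156 mm).
Tread T = 645 − 2 × 149 = 347 mm (≥ 249 mm).
20 risers give 19 treads; going = 19 × 347 = 6593 mm.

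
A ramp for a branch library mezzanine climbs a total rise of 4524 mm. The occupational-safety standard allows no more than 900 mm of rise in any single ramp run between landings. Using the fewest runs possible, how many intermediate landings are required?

5 intermediate landings

At most 900 each: 4524/900 = 5.03, giving 6 ramp runs.
6 runs are separated by 5 intermediate landings.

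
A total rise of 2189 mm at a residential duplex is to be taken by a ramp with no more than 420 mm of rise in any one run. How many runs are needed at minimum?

6 runs

2189 / 420 = 5.212 → round up to 6 ramp runs.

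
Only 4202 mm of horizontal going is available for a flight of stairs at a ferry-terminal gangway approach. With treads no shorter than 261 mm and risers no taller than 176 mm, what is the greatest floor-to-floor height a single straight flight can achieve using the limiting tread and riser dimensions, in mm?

2992 mm

Treads that fit: ⌊4202 / 261⌋ = 16.
Risers = treads + 1 = 17.
Maximum height = 17 × 176 = 2992 mm.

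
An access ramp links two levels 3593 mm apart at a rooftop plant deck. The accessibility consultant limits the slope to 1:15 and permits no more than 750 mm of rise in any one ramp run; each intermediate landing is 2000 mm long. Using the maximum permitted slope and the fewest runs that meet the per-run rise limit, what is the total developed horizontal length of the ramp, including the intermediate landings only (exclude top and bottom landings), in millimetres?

61895 mm

3593 / 750 = 4.79, so 5 ramp runs are needed. That means 4 intermediate landings.
Horizontal run for 3593 mm of rise at 1:15 is 3593 × 15 = 53895 mm.
Intermediate landings: 4 × 2000 = 8000 mm.
Developed length = 53895 + 8000 = 61895 mm.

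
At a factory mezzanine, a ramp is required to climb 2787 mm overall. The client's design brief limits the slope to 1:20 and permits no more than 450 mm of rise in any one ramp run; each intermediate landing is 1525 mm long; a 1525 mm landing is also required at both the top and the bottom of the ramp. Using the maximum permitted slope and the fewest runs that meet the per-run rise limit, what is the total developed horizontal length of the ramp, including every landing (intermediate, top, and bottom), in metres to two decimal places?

67.94 m

2787 / 450 = 6.193 → round up to 7 ramp runs. That means 6 intermediate landings.
Ramp run (horizontal) at 1:20: 2787 × 20 = 55740 mm.
6 intermediate landings contribute 6 × 1525 = 9150 mm.
Top and bottom landings: 2 × 1525 = 3050 mm.
Total = 55740 + 9150 + 3050 = 67940 mm.
= 67.94 m.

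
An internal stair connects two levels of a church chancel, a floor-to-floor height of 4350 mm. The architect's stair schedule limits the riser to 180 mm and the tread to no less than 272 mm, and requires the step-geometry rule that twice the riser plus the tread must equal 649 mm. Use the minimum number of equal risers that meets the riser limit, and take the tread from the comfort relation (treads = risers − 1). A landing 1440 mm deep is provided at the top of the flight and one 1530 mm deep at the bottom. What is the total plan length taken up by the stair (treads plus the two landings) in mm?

10194 mm

4350 / 180 = 24.17, so 25 risers are needed.
Each riser is 4350/25 = 174 mm (≤ 180 mm).
Tread T = 649 − 2 × 174 = 301 mm (≥ 272 mm).
Going = (25 − 1) × 301 = 7224 mm.
Add landings: 7224 + 1440 + 1530 = 10194 mm.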